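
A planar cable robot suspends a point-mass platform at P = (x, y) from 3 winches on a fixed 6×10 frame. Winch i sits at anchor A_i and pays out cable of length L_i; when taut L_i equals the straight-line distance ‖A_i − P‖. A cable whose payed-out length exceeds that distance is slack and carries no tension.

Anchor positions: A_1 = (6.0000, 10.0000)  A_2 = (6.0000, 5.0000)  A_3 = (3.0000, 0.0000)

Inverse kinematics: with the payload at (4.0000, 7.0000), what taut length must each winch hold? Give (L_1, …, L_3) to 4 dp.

(3.6056, 2.8284, 7.0711)

L_1: Δ = A_1−P = (2.0000, 3.0000) → ‖Δ‖ = √13.0000 = 3.6056
L_2: Δ = A_2−P = (2.0000, -2.0000) → ‖Δ‖ = √8.0000 = 2.8284
L_3: Δ = A_3−P = (-1.0000, -7.0000) → ‖Δ‖ = √50.0000 = 7.0711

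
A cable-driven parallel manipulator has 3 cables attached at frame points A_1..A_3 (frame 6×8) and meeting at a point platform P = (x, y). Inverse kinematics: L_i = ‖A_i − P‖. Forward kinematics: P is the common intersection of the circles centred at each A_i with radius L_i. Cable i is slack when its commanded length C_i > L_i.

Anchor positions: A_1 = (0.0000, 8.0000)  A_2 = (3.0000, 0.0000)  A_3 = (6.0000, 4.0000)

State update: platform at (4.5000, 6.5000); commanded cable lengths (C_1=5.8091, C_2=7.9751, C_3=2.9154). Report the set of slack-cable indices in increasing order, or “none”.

cable 1: √((-4.5000)²+(1.5000)²)=4.7434, C_1=5.8091: slack
cable 2: √((-1.5000)²+(-6.5000)²)=6.6708, C_2=7.9751: slack
cable 3: √((1.5000)²+(-2.5000)²)=2.9155, C_3=2.9154: taut

1, 2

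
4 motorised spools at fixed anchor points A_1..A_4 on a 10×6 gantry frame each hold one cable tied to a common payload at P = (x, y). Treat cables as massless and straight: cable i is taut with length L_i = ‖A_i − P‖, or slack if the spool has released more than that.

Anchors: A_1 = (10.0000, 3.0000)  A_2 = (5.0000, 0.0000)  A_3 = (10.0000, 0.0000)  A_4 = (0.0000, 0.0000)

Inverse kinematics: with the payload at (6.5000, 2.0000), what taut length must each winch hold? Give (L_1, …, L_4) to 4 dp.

cable 1: Δx=3.5000, Δy=1.0000; L_1 = √(Δx²+Δy²) = 3.6401
cable 2: Δx=-1.5000, Δy=-2.0000; L_2 = √(Δx²+Δy²) = 2.5000
cable 3: Δx=3.5000, Δy=-2.0000; L_3 = √(Δx²+Δy²) = 4.0311
cable 4: Δx=-6.5000, Δy=-2.0000; L_4 = √(Δx²+Δy²) = 6.8007

(3.6401, 2.5000, 4.0311, 6.8007)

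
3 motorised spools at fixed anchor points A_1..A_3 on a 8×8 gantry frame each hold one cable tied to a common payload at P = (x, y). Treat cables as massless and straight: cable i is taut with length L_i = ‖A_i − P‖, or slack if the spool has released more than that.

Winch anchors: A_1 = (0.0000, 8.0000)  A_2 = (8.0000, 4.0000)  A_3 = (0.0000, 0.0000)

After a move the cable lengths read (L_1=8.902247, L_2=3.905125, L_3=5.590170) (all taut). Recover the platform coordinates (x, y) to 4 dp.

(5.5000, 1.0000)

expand ‖A_i−P‖²=L_i² and subtract eq 1 (q_i ≔ ‖A_i‖²−L_i²)
q_1 = 0.0000+64.0000−79.2500 = -15.2500
eq1−eq2 → [-16.0000  8.0000]·P = -80.0000
eq1−eq3 → [0.0000  16.0000]·P = 16.0000
2×2 solve → P = (5.5000, 1.0000)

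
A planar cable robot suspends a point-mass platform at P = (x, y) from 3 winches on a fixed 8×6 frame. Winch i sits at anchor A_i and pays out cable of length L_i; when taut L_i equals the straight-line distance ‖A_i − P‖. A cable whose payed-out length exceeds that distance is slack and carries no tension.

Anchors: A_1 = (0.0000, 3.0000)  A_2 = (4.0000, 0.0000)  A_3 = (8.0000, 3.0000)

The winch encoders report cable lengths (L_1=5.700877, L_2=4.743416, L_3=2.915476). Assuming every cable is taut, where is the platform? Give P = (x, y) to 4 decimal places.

each cable: (A_i−P)·(A_i−P) = L_i²; let k_i = ‖A_i‖²−L_i²
k_1 = 0.0000+9.0000−32.5000 = -23.5000
row 1: -8.0000x + 6.0000y = -17.0000  (k_2=-6.5000)
row 2: -16.0000x + 0.0000y = -88.0000  (k_3=64.5000)
Cramer on rows 1–2 → x = 5.5000, y = 4.5000

(5.5000, 4.5000)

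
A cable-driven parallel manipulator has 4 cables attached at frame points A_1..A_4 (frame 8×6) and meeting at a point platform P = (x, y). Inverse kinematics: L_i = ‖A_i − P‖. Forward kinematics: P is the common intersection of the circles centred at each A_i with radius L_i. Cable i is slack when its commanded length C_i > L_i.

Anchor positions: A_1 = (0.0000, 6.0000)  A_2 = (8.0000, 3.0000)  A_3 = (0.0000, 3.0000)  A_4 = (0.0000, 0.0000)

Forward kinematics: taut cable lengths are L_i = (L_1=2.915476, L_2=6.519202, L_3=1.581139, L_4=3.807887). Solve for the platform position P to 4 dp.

(1.5000, 3.5000)

each cable: (A_i−P)·(A_i−P) = L_i²; let c_i = ‖A_i‖²−L_i²
c_1 = 0.0000+36.0000−8.5000 = 27.5000
row 1: -16.0000x + 6.0000y = -3.0000  (c_2=30.5000)
row 2: 0.0000x + 6.0000y = 21.0000  (c_3=6.5000)
row 3: 0.0000x + 12.0000y = 42.0000  (c_4=-14.5000)
Cramer on rows 1–2 → x = 1.5000, y = 3.5000
check cable 4: ‖A_4−P‖² = 14.5000 ≈ L_4² = 14.5000 ✓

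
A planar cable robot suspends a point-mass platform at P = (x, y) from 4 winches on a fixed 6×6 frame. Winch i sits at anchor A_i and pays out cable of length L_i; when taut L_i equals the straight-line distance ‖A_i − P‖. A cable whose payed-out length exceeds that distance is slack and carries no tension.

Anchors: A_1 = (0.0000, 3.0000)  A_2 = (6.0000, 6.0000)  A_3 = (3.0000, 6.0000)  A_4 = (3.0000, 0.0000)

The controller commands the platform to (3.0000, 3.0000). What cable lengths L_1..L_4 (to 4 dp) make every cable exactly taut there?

(3.0000, 4.2426, 3.0000, 3.0000)

cable 1: Δx=-3.0000, Δy=0.0000; L_1 = √(Δx²+Δy²) = 3.0000
cable 2: Δx=3.0000, Δy=3.0000; L_2 = √(Δx²+Δy²) = 4.2426
cable 3: Δx=0.0000, Δy=3.0000; L_3 = √(Δx²+Δy²) = 3.0000
cable 4: Δx=0.0000, Δy=-3.0000; L_4 = √(Δx²+Δy²) = 3.0000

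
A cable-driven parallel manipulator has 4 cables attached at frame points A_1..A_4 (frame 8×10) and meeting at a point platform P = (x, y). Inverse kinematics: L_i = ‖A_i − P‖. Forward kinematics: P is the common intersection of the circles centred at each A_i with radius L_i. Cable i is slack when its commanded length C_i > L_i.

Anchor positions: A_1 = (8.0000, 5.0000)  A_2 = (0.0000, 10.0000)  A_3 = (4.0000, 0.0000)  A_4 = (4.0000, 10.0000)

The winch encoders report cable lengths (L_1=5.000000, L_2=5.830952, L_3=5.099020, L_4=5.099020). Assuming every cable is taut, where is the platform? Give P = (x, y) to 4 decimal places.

circle eqns → linear via eq_j − eq_1; set k_j = A_j·A_j − L_j²
k_1 = 64.0000+25.0000−25.0000 = 64.0000
16.0000·x − 10.0000·y = k_1−k_2 = -2.0000
8.0000·x + 10.0000·y = k_1−k_3 = 74.0000
8.0000·x − 10.0000·y = k_1−k_4 = -26.0000
solve first two rows → x=3.0000, y=5.0000
check cable 4: ‖A_4−P‖² = 26.0000 ≈ L_4² = 26.0000 ✓

(3.0000, 5.0000)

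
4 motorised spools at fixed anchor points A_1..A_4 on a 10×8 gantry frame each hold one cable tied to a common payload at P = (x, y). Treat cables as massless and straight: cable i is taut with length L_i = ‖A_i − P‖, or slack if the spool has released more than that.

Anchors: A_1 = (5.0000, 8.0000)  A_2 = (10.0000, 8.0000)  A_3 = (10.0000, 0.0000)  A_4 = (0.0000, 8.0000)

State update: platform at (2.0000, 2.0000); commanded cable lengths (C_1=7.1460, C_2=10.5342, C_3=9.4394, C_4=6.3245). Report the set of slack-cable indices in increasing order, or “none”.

i=1: geometric 6.7082 vs commanded 7.1460 ⇒ slack
i=2: geometric 10.0000 vs commanded 10.5342 ⇒ slack
i=3: geometric 8.2462 vs commanded 9.4394 ⇒ slack
i=4: geometric 6.3246 vs commanded 6.3245 ⇒ taut

1, 2, 3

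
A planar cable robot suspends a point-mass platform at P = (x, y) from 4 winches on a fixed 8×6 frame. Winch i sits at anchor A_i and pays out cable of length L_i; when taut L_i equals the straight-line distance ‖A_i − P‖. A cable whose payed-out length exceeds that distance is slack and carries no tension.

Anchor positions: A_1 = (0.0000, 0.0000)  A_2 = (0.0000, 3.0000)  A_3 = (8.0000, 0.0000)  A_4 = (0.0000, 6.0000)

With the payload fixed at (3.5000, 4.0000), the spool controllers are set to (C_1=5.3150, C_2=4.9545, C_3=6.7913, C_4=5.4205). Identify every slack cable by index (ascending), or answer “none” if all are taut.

cable 1: √((-3.5000)²+(-4.0000)²)=5.3151, C_1=5.3150: taut
cable 2: √((-3.5000)²+(-1.0000)²)=3.6401, C_2=4.9545: slack
cable 3: √((4.5000)²+(-4.0000)²)=6.0208, C_3=6.7913: slack
cable 4: √((-3.5000)²+(2.0000)²)=4.0311, C_4=5.4205: slack

2, 3, 4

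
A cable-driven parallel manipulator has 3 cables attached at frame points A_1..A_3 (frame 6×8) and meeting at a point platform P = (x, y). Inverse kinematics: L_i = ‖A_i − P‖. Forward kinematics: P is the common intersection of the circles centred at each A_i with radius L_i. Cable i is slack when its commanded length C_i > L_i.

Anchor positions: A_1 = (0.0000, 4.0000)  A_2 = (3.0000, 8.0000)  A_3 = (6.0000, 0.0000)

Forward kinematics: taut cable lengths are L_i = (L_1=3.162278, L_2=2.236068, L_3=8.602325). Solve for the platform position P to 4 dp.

each cable: (A_i−P)·(A_i−P) = L_i²; let q_i = ‖A_i‖²−L_i²
q_1 = 0.0000+16.0000−10.0000 = 6.0000
row 1: -6.0000x − 8.0000y = -62.0000  (q_2=68.0000)
row 2: -12.0000x + 8.0000y = 44.0000  (q_3=-38.0000)
Cramer on rows 1–2 → x = 1.0000, y = 7.0000

(1.0000, 7.0000)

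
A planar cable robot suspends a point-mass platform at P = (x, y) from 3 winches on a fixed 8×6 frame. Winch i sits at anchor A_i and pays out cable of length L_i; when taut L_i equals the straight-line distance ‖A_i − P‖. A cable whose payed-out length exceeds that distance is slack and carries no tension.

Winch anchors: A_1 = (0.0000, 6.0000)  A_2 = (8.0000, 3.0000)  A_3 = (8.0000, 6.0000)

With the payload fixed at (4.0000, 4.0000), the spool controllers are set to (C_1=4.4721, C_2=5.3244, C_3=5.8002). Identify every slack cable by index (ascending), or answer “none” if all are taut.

2, 3

cable 1: √((-4.0000)²+(2.0000)²)=4.4721, C_1=4.4721: taut
cable 2: √((4.0000)²+(-1.0000)²)=4.1231, C_2=5.3244: slack
cable 3: √((4.0000)²+(2.0000)²)=4.4721, C_3=5.8002: slack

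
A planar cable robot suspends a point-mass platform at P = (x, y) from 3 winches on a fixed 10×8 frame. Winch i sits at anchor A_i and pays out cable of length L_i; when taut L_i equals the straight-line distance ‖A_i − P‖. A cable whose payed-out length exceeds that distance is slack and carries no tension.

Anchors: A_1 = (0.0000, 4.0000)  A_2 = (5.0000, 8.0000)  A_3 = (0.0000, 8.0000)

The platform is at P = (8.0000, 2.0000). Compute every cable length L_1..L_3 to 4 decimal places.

L_1 = √((0.0000−8.0000)² + (4.0000−2.0000)²) = 8.2462
L_2 = √((5.0000−8.0000)² + (8.0000−2.0000)²) = 6.7082
L_3 = √((0.0000−8.0000)² + (8.0000−2.0000)²) = 10.0000

(8.2462, 6.7082, 10.0000)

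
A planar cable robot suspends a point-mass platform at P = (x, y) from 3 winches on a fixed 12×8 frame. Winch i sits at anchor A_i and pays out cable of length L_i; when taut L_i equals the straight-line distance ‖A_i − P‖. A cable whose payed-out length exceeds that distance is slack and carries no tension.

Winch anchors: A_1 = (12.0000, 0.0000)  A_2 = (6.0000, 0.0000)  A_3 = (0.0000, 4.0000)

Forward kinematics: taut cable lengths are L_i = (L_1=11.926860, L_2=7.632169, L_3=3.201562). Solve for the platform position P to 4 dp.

(2.0000, 6.5000)

expand ‖A_i−P‖²=L_i² and subtract eq 1 (k_i ≔ ‖A_i‖²−L_i²)
k_1 = 144.0000+0.0000−142.2500 = 1.7500
eq1−eq2 → [12.0000  0.0000]·P = 24.0000
eq1−eq3 → [24.0000  -8.0000]·P = -4.0000
2×2 solve → P = (2.0000, 6.5000)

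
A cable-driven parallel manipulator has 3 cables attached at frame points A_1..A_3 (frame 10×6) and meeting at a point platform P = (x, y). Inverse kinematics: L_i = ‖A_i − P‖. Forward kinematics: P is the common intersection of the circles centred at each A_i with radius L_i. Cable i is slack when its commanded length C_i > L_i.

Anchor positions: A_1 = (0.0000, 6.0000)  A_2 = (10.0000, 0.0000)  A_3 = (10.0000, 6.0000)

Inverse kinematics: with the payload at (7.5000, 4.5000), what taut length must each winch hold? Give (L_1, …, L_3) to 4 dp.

L_1: Δ = A_1−P = (-7.5000, 1.5000) → ‖Δ‖ = √58.5000 = 7.6485
L_2: Δ = A_2−P = (2.5000, -4.5000) → ‖Δ‖ = √26.5000 = 5.1478
L_3: Δ = A_3−P = (2.5000, 1.5000) → ‖Δ‖ = √8.5000 = 2.9155

(7.6485, 5.1478, 2.9155)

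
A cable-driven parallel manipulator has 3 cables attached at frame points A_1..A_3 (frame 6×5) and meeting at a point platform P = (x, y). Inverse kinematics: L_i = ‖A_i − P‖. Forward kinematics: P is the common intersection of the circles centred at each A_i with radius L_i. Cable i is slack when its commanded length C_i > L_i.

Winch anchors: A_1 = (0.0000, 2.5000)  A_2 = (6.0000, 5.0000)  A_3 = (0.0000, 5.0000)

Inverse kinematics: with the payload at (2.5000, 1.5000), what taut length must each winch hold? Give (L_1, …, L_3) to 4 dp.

cable 1: Δx=-2.5000, Δy=1.0000; L_1 = √(Δx²+Δy²) = 2.6926
cable 2: Δx=3.5000, Δy=3.5000; L_2 = √(Δx²+Δy²) = 4.9497
cable 3: Δx=-2.5000, Δy=3.5000; L_3 = √(Δx²+Δy²) = 4.3012

(2.6926, 4.9497, 4.3012)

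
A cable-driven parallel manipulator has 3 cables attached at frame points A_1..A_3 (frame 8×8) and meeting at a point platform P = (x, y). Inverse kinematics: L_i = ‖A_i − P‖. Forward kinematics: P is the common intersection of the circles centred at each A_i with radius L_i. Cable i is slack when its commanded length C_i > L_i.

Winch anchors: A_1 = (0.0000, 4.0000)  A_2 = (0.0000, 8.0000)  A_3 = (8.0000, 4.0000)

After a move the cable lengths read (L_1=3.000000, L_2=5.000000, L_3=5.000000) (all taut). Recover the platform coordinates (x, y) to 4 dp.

(3.0000, 4.0000)

each cable: (A_i−P)·(A_i−P) = L_i²; let k_i = ‖A_i‖²−L_i²
k_1 = 0.0000+16.0000−9.0000 = 7.0000
row 1: 0.0000x − 8.0000y = -32.0000  (k_2=39.0000)
row 2: -16.0000x + 0.0000y = -48.0000  (k_3=55.0000)
Cramer on rows 1–2 → x = 3.0000, y = 4.0000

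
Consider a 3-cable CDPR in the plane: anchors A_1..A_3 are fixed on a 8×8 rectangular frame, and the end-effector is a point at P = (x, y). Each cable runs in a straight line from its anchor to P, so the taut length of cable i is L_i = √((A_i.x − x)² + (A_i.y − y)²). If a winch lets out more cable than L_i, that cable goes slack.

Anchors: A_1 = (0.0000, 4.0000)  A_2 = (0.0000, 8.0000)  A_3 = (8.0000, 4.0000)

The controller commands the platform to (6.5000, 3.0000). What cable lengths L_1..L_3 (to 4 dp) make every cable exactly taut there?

(6.5765, 8.2006, 1.8028)

cable 1: Δx=-6.5000, Δy=1.0000; L_1 = √(Δx²+Δy²) = 6.5765
cable 2: Δx=-6.5000, Δy=5.0000; L_2 = √(Δx²+Δy²) = 8.2006
cable 3: Δx=1.5000, Δy=1.0000; L_3 = √(Δx²+Δy²) = 1.8028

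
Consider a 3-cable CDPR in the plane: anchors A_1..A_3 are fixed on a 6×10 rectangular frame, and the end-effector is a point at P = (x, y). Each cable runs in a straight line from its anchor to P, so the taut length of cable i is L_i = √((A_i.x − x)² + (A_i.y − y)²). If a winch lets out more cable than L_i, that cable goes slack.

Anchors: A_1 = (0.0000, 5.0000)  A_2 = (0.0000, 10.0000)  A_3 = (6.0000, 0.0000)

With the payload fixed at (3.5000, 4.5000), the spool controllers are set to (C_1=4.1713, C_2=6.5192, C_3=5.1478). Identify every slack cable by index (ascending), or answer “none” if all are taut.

cable 1: √((-3.5000)²+(0.5000)²)=3.5355, C_1=4.1713: slack
cable 2: √((-3.5000)²+(5.5000)²)=6.5192, C_2=6.5192: taut
cable 3: √((2.5000)²+(-4.5000)²)=5.1478, C_3=5.1478: taut

1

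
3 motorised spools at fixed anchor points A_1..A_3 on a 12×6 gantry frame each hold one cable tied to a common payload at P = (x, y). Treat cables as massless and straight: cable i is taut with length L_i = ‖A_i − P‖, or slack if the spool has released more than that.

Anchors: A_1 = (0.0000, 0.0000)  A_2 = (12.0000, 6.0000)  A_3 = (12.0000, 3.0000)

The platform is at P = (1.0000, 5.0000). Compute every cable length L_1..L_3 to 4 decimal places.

L_1 = √((0.0000−1.0000)² + (0.0000−5.0000)²) = 5.0990
L_2 = √((12.0000−1.0000)² + (6.0000−5.0000)²) = 11.0454
L_3 = √((12.0000−1.0000)² + (3.0000−5.0000)²) = 11.1803

(5.0990, 11.0454, 11.1803)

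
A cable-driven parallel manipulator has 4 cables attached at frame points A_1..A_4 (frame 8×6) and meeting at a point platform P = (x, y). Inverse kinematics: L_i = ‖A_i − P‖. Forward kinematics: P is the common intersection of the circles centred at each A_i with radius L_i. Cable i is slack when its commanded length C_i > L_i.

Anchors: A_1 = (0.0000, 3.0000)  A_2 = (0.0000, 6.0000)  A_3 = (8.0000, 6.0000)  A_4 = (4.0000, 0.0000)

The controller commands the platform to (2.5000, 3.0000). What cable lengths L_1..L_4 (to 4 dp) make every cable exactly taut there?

L_1 = √((0.0000−2.5000)² + (3.0000−3.0000)²) = 2.5000
L_2 = √((0.0000−2.5000)² + (6.0000−3.0000)²) = 3.9051
L_3 = √((8.0000−2.5000)² + (6.0000−3.0000)²) = 6.2650
L_4 = √((4.0000−2.5000)² + (0.0000−3.0000)²) = 3.3541

(2.5000, 3.9051, 6.2650, 3.3541)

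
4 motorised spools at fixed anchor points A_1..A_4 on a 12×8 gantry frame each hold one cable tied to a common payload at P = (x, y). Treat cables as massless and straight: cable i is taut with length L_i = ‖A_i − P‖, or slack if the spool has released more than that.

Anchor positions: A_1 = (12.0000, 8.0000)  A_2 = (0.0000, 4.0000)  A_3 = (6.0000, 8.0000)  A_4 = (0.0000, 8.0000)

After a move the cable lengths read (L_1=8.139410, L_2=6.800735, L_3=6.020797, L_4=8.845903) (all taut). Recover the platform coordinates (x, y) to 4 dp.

each cable: (A_i−P)·(A_i−P) = L_i²; let c_i = ‖A_i‖²−L_i²
c_1 = 144.0000+64.0000−66.2500 = 141.7500
row 1: 24.0000x + 8.0000y = 172.0000  (c_2=-30.2500)
row 2: 12.0000x + 0.0000y = 78.0000  (c_3=63.7500)
row 3: 24.0000x + 0.0000y = 156.0000  (c_4=-14.2500)
Cramer on rows 1–2 → x = 6.5000, y = 2.0000
check cable 4: ‖A_4−P‖² = 78.2500 ≈ L_4² = 78.2500 ✓

(6.5000, 2.0000)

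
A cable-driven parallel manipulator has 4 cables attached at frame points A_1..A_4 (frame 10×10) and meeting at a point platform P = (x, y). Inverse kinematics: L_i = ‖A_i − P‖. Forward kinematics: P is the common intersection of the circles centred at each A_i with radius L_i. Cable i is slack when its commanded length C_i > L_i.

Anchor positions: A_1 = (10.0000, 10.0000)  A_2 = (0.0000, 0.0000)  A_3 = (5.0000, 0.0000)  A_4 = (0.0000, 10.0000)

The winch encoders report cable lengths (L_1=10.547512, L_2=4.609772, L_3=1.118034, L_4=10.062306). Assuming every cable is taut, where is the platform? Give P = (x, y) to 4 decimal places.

circle eqns → linear via eq_j − eq_1; set k_j = A_j·A_j − L_j²
k_1 = 100.0000+100.0000−111.2500 = 88.7500
20.0000·x + 20.0000·y = k_1−k_2 = 110.0000
10.0000·x + 20.0000·y = k_1−k_3 = 65.0000
20.0000·x + 0.0000·y = k_1−k_4 = 90.0000
solve first two rows → x=4.5000, y=1.0000
check cable 4: ‖A_4−P‖² = 101.2500 ≈ L_4² = 101.2500 ✓

(4.5000, 1.0000)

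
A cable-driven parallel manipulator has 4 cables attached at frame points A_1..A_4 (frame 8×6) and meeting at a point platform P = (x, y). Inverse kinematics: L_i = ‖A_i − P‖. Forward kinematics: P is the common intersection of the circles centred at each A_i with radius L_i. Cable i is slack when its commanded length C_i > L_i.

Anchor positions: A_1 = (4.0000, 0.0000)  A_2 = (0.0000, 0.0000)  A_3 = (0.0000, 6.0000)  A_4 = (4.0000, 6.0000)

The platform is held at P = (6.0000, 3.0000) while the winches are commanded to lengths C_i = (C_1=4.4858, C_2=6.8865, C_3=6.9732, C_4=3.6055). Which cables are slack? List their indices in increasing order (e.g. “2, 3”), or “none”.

cable 1: L_1 = ‖A_1−P‖ = 3.6056;  C_1 = 4.4858 → slack
cable 2: L_2 = ‖A_2−P‖ = 6.7082;  C_2 = 6.8865 → slack
cable 3: L_3 = ‖A_3−P‖ = 6.7082;  C_3 = 6.9732 → slack
cable 4: L_4 = ‖A_4−P‖ = 3.6056;  C_4 = 3.6055 → taut

1, 2, 3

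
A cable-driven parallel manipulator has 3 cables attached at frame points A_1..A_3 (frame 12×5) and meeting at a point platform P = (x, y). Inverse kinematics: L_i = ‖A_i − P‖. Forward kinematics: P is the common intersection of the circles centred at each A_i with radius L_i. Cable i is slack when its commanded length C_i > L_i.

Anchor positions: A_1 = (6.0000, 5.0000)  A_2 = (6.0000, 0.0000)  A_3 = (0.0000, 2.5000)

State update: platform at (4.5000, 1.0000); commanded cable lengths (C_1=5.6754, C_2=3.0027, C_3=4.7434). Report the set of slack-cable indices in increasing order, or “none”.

cable 1: √((1.5000)²+(4.0000)²)=4.2720, C_1=5.6754: slack
cable 2: √((1.5000)²+(-1.0000)²)=1.8028, C_2=3.0027: slack
cable 3: √((-4.5000)²+(1.5000)²)=4.7434, C_3=4.7434: taut

1, 2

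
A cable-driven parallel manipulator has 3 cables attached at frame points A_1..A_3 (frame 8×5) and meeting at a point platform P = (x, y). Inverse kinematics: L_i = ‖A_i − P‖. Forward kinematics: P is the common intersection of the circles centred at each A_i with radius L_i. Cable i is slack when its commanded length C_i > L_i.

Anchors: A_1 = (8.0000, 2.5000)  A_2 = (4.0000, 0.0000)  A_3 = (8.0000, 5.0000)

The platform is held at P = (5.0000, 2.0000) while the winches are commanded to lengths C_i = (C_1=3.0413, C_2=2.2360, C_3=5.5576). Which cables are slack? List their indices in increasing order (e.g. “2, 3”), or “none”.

cable 1: √((3.0000)²+(0.5000)²)=3.0414, C_1=3.0413: taut
cable 2: √((-1.0000)²+(-2.0000)²)=2.2361, C_2=2.2360: taut
cable 3: √((3.0000)²+(3.0000)²)=4.2426, C_3=5.5576: slack

3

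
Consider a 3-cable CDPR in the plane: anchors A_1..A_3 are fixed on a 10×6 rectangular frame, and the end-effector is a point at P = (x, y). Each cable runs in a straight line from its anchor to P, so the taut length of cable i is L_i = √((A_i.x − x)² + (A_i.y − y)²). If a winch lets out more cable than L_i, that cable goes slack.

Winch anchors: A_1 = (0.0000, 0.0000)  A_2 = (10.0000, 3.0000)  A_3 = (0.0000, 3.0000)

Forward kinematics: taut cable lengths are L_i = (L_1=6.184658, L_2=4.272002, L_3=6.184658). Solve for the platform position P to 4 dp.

(6.0000, 1.5000)

circle eqns → linear via eq_j − eq_1; set c_j = A_j·A_j − L_j²
c_1 = 0.0000+0.0000−38.2500 = -38.2500
-20.0000·x − 6.0000·y = c_1−c_2 = -129.0000
0.0000·x − 6.0000·y = c_1−c_3 = -9.0000
solve first two rows → x=6.0000, y=1.5000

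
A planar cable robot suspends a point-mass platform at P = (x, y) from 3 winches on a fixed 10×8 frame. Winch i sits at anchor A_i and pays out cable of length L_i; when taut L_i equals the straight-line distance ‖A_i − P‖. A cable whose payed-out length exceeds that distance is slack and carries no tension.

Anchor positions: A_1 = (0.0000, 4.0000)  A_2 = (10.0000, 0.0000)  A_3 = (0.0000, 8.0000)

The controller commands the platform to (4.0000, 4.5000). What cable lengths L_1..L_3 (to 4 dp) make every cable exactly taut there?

cable 1: Δx=-4.0000, Δy=-0.5000; L_1 = √(Δx²+Δy²) = 4.0311
cable 2: Δx=6.0000, Δy=-4.5000; L_2 = √(Δx²+Δy²) = 7.5000
cable 3: Δx=-4.0000, Δy=3.5000; L_3 = √(Δx²+Δy²) = 5.3151

(4.0311, 7.5000, 5.3151)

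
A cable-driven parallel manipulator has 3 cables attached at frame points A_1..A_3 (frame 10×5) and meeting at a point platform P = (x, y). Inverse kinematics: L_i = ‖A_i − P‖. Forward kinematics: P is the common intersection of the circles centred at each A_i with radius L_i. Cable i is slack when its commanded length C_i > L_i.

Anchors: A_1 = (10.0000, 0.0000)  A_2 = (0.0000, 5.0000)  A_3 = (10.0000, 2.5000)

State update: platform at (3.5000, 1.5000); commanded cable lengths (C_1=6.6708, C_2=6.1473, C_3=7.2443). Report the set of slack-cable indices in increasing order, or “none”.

2, 3

cable 1: L_1 = ‖A_1−P‖ = 6.6708;  C_1 = 6.6708 → taut
cable 2: L_2 = ‖A_2−P‖ = 4.9497;  C_2 = 6.1473 → slack
cable 3: L_3 = ‖A_3−P‖ = 6.5765;  C_3 = 7.2443 → slack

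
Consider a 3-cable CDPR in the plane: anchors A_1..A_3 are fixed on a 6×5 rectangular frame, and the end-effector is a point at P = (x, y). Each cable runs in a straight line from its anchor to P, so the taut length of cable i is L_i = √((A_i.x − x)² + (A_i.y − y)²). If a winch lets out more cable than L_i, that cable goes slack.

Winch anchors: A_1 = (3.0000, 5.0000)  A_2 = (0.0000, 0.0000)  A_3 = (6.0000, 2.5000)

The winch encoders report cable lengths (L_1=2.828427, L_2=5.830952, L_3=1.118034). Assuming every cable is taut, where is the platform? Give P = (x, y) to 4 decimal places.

expand ‖A_i−P‖²=L_i² and subtract eq 1 (c_i ≔ ‖A_i‖²−L_i²)
c_1 = 9.0000+25.0000−8.0000 = 26.0000
eq1−eq2 → [6.0000  10.0000]·P = 60.0000
eq1−eq3 → [-6.0000  5.0000]·P = -15.0000
2×2 solve → P = (5.0000, 3.0000)

(5.0000, 3.0000)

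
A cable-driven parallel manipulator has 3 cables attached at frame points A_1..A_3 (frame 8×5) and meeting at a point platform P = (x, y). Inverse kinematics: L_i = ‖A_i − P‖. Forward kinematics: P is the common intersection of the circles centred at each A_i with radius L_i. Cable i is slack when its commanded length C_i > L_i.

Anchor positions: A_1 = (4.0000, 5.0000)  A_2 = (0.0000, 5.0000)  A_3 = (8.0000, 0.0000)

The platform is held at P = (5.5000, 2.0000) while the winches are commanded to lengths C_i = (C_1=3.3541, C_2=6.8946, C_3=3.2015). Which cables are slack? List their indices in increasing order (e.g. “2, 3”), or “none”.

cable 1: L_1 = ‖A_1−P‖ = 3.3541;  C_1 = 3.3541 → taut
cable 2: L_2 = ‖A_2−P‖ = 6.2650;  C_2 = 6.8946 → slack
cable 3: L_3 = ‖A_3−P‖ = 3.2016;  C_3 = 3.2015 → taut

2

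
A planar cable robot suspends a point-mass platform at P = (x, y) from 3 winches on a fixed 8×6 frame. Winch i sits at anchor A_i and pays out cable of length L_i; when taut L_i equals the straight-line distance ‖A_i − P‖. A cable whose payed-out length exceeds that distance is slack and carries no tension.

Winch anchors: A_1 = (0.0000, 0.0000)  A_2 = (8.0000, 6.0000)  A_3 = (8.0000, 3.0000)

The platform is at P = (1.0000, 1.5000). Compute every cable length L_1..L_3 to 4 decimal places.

L_1: Δ = A_1−P = (-1.0000, -1.5000) → ‖Δ‖ = √3.2500 = 1.8028
L_2: Δ = A_2−P = (7.0000, 4.5000) → ‖Δ‖ = √69.2500 = 8.3217
L_3: Δ = A_3−P = (7.0000, 1.5000) → ‖Δ‖ = √51.2500 = 7.1589

(1.8028, 8.3217, 7.1589)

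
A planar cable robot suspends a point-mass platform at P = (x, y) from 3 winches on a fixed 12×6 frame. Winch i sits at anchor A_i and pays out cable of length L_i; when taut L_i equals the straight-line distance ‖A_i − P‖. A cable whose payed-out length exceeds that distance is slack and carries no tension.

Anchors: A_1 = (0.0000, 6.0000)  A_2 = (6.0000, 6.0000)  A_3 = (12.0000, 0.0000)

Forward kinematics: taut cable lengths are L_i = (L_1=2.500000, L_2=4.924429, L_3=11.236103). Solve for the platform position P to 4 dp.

circle eqns → linear via eq_j − eq_1; set k_j = A_j·A_j − L_j²
k_1 = 0.0000+36.0000−6.2500 = 29.7500
-12.0000·x + 0.0000·y = k_1−k_2 = -18.0000
-24.0000·x + 12.0000·y = k_1−k_3 = 12.0000
solve first two rows → x=1.5000, y=4.0000

(1.5000, 4.0000)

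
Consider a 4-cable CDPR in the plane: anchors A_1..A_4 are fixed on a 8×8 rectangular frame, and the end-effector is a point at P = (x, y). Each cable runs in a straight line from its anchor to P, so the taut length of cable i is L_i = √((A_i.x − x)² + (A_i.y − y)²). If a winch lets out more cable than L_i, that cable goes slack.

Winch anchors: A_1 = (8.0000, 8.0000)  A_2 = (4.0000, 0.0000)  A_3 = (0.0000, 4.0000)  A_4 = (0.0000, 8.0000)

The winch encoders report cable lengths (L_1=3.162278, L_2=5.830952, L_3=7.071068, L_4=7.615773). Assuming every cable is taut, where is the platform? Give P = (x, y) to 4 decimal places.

circle eqns → linear via eq_j − eq_1; set k_j = A_j·A_j − L_j²
k_1 = 64.0000+64.0000−10.0000 = 118.0000
8.0000·x + 16.0000·y = k_1−k_2 = 136.0000
16.0000·x + 8.0000·y = k_1−k_3 = 152.0000
16.0000·x + 0.0000·y = k_1−k_4 = 112.0000
solve first two rows → x=7.0000, y=5.0000
check cable 4: ‖A_4−P‖² = 58.0000 ≈ L_4² = 58.0000 ✓

(7.0000, 5.0000)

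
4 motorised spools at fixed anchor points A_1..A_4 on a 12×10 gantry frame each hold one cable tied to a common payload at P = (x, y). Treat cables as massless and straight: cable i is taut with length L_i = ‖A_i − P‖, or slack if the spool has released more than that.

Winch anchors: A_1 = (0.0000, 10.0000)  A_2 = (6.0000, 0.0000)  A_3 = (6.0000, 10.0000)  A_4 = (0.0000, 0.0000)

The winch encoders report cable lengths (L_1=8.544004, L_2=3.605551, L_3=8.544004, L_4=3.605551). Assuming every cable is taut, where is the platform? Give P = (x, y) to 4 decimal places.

(3.0000, 2.0000)

circle eqns → linear via eq_j − eq_1; set k_j = A_j·A_j − L_j²
k_1 = 0.0000+100.0000−73.0000 = 27.0000
-12.0000·x + 20.0000·y = k_1−k_2 = 4.0000
-12.0000·x + 0.0000·y = k_1−k_3 = -36.0000
0.0000·x + 20.0000·y = k_1−k_4 = 40.0000
solve first two rows → x=3.0000, y=2.0000
check cable 4: ‖A_4−P‖² = 13.0000 ≈ L_4² = 13.0000 ✓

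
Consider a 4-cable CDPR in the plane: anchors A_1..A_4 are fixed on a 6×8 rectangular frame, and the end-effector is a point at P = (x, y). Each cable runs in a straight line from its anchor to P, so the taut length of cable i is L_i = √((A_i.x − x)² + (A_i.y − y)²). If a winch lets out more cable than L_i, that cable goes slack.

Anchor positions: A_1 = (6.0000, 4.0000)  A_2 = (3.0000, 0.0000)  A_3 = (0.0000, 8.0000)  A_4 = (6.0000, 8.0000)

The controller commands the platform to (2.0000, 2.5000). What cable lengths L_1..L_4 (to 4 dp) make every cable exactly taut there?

(4.2720, 2.6926, 5.8523, 6.8007)

L_1 = √((6.0000−2.0000)² + (4.0000−2.5000)²) = 4.2720
L_2 = √((3.0000−2.0000)² + (0.0000−2.5000)²) = 2.6926
L_3 = √((0.0000−2.0000)² + (8.0000−2.5000)²) = 5.8523
L_4 = √((6.0000−2.0000)² + (8.0000−2.5000)²) = 6.8007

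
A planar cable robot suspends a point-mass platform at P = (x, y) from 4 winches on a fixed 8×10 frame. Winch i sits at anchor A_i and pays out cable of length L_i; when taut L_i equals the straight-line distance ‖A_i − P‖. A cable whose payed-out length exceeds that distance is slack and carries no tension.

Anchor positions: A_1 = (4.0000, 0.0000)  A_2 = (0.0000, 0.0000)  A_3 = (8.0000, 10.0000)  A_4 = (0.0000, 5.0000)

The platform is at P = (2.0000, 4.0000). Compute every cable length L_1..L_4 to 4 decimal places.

cable 1: Δx=2.0000, Δy=-4.0000; L_1 = √(Δx²+Δy²) = 4.4721
cable 2: Δx=-2.0000, Δy=-4.0000; L_2 = √(Δx²+Δy²) = 4.4721
cable 3: Δx=6.0000, Δy=6.0000; L_3 = √(Δx²+Δy²) = 8.4853
cable 4: Δx=-2.0000, Δy=1.0000; L_4 = √(Δx²+Δy²) = 2.2361

(4.4721, 4.4721, 8.4853, 2.2361)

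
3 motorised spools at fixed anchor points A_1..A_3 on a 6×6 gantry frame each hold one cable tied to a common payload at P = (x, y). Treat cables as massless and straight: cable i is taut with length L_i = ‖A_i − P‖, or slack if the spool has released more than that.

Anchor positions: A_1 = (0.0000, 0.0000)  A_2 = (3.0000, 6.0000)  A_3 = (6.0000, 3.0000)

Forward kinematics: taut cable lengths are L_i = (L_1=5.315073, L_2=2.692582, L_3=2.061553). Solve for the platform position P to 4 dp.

(4.0000, 3.5000)

expand ‖A_i−P‖²=L_i² and subtract eq 1 (c_i ≔ ‖A_i‖²−L_i²)
c_1 = 0.0000+0.0000−28.2500 = -28.2500
eq1−eq2 → [-6.0000  -12.0000]·P = -66.0000
eq1−eq3 → [-12.0000  -6.0000]·P = -69.0000
2×2 solve → P = (4.0000, 3.5000)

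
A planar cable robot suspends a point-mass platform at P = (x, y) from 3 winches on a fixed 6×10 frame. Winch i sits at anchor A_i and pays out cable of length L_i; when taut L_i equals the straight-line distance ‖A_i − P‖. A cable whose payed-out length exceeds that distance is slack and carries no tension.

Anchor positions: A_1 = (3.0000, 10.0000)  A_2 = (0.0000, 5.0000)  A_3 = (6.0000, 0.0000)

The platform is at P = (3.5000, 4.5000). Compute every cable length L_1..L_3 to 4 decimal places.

(5.5227, 3.5355, 5.1478)

L_1 = √((3.0000−3.5000)² + (10.0000−4.5000)²) = 5.5227
L_2 = √((0.0000−3.5000)² + (5.0000−4.5000)²) = 3.5355
L_3 = √((6.0000−3.5000)² + (0.0000−4.5000)²) = 5.1478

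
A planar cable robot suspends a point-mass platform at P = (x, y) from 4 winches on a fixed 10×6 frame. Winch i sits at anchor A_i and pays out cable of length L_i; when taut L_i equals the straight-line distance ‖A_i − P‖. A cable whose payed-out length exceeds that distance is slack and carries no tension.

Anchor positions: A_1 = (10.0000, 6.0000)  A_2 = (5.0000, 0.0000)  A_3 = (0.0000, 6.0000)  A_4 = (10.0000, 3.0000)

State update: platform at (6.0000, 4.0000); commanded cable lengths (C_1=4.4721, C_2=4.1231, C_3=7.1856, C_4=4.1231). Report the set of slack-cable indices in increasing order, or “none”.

i=1: geometric 4.4721 vs commanded 4.4721 ⇒ taut
i=2: geometric 4.1231 vs commanded 4.1231 ⇒ taut
i=3: geometric 6.3246 vs commanded 7.1856 ⇒ slack
i=4: geometric 4.1231 vs commanded 4.1231 ⇒ taut

3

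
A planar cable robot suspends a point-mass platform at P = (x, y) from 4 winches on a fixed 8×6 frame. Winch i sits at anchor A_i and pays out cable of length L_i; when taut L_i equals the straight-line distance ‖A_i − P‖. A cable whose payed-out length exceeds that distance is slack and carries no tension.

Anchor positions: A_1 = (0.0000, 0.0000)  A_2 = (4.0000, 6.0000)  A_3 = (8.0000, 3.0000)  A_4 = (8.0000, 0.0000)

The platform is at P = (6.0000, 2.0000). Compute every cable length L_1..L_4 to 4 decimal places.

(6.3246, 4.4721, 2.2361, 2.8284)

L_1: Δ = A_1−P = (-6.0000, -2.0000) → ‖Δ‖ = √40.0000 = 6.3246
L_2: Δ = A_2−P = (-2.0000, 4.0000) → ‖Δ‖ = √20.0000 = 4.4721
L_3: Δ = A_3−P = (2.0000, 1.0000) → ‖Δ‖ = √5.0000 = 2.2361
L_4: Δ = A_4−P = (2.0000, -2.0000) → ‖Δ‖ = √8.0000 = 2.8284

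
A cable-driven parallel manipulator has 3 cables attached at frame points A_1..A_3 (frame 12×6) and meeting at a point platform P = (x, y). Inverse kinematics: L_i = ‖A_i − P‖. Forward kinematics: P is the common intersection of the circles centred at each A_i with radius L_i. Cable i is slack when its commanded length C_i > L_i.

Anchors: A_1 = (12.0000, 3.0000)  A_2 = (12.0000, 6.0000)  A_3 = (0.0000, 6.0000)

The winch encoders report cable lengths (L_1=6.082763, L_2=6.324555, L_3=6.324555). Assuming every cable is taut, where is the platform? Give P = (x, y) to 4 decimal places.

(6.0000, 4.0000)

expand ‖A_i−P‖²=L_i² and subtract eq 1 (q_i ≔ ‖A_i‖²−L_i²)
q_1 = 144.0000+9.0000−37.0000 = 116.0000
eq1−eq2 → [0.0000  -6.0000]·P = -24.0000
eq1−eq3 → [24.0000  -6.0000]·P = 120.0000
2×2 solve → P = (6.0000, 4.0000)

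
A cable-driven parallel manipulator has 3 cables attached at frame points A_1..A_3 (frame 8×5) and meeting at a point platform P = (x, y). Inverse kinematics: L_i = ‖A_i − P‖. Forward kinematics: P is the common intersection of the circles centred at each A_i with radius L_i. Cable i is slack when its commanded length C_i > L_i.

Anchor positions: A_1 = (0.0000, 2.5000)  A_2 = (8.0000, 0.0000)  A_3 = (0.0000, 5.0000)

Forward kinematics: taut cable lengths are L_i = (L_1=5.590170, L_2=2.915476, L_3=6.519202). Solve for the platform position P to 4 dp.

(5.5000, 1.5000)

each cable: (A_i−P)·(A_i−P) = L_i²; let k_i = ‖A_i‖²−L_i²
k_1 = 0.0000+6.2500−31.2500 = -25.0000
row 1: -16.0000x + 5.0000y = -80.5000  (k_2=55.5000)
row 2: 0.0000x − 5.0000y = -7.5000  (k_3=-17.5000)
Cramer on rows 1–2 → x = 5.5000, y = 1.5000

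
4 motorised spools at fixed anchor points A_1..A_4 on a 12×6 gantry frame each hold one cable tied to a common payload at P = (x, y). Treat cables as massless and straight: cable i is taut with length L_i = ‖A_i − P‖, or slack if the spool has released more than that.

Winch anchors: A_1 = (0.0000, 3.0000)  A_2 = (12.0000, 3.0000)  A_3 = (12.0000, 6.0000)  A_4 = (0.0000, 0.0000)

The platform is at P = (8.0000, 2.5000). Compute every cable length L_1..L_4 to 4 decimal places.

cable 1: Δx=-8.0000, Δy=0.5000; L_1 = √(Δx²+Δy²) = 8.0156
cable 2: Δx=4.0000, Δy=0.5000; L_2 = √(Δx²+Δy²) = 4.0311
cable 3: Δx=4.0000, Δy=3.5000; L_3 = √(Δx²+Δy²) = 5.3151
cable 4: Δx=-8.0000, Δy=-2.5000; L_4 = √(Δx²+Δy²) = 8.3815

(8.0156, 4.0311, 5.3151, 8.3815)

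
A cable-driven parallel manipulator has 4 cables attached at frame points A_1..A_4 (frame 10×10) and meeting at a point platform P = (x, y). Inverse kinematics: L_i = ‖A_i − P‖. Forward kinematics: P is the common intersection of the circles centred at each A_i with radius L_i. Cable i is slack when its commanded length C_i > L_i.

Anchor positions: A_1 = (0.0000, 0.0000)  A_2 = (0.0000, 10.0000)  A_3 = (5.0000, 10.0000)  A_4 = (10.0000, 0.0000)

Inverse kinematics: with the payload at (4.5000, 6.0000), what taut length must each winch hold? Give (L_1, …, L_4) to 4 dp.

L_1: Δ = A_1−P = (-4.5000, -6.0000) → ‖Δ‖ = √56.2500 = 7.5000
L_2: Δ = A_2−P = (-4.5000, 4.0000) → ‖Δ‖ = √36.2500 = 6.0208
L_3: Δ = A_3−P = (0.5000, 4.0000) → ‖Δ‖ = √16.2500 = 4.0311
L_4: Δ = A_4−P = (5.5000, -6.0000) → ‖Δ‖ = √66.2500 = 8.1394

(7.5000, 6.0208, 4.0311, 8.1394)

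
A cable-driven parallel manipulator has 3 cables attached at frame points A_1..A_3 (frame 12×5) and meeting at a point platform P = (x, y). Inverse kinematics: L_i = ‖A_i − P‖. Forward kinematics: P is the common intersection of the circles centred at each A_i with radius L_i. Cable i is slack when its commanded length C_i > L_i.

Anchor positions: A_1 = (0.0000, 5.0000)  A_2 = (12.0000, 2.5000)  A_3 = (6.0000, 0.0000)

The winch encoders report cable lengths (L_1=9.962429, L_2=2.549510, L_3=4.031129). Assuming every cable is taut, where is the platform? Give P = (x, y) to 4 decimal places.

circle eqns → linear via eq_j − eq_1; set k_j = A_j·A_j − L_j²
k_1 = 0.0000+25.0000−99.2500 = -74.2500
-24.0000·x + 5.0000·y = k_1−k_2 = -218.0000
-12.0000·x + 10.0000·y = k_1−k_3 = -94.0000
solve first two rows → x=9.5000, y=2.0000

(9.5000, 2.0000)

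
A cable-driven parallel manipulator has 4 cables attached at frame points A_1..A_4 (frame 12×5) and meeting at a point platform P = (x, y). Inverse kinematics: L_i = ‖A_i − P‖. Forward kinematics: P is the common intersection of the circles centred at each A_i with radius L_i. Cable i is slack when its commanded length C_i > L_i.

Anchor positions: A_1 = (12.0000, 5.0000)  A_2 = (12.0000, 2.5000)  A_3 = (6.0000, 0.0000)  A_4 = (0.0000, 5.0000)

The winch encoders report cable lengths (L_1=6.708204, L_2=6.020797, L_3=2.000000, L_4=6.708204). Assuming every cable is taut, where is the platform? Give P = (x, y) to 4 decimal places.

expand ‖A_i−P‖²=L_i² and subtract eq 1 (c_i ≔ ‖A_i‖²−L_i²)
c_1 = 144.0000+25.0000−45.0000 = 124.0000
eq1−eq2 → [0.0000  5.0000]·P = 10.0000
eq1−eq3 → [12.0000  10.0000]·P = 92.0000
eq1−eq4 → [24.0000  0.0000]·P = 144.0000
2×2 solve → P = (6.0000, 2.0000)
check cable 4: ‖A_4−P‖² = 45.0000 ≈ L_4² = 45.0000 ✓

(6.0000, 2.0000)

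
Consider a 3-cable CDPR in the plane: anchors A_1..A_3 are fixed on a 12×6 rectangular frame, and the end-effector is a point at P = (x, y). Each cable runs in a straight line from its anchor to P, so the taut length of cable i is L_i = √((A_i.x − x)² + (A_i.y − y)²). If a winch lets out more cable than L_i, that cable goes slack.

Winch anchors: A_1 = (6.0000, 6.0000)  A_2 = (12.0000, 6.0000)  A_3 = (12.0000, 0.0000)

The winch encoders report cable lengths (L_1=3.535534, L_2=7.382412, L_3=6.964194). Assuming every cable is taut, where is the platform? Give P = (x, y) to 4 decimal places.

(5.5000, 2.5000)

expand ‖A_i−P‖²=L_i² and subtract eq 1 (c_i ≔ ‖A_i‖²−L_i²)
c_1 = 36.0000+36.0000−12.5000 = 59.5000
eq1−eq2 → [-12.0000  0.0000]·P = -66.0000
eq1−eq3 → [-12.0000  12.0000]·P = -36.0000
2×2 solve → P = (5.5000, 2.5000)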